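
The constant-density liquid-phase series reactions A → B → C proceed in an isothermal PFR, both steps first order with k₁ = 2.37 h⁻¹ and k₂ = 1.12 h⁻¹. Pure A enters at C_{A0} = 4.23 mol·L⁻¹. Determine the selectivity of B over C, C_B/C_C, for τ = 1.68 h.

0.348

For first-order series with pure A initially, C_B(τ) = k₁C_{A0}/(k₂−k₁)·(e^(−k₁τ) − e^(−k₂τ)).
e^(−k₁τ) = e^(−2.37×1.68) = e^(−3.982) = 0.01866; e^(−k₂τ) = e^(−1.882) = 0.1523.
C_B = 2.37×4.23/(1.12−2.37) × (0.01866−0.1523) = (-8.020)×(-0.1337) = 1.072 mol·L⁻¹.
C_A = C_{A0}e^(−k₁τ) = 0.07891 mol·L⁻¹, so C_C = C_{A0}−C_A−C_B = 3.079 mol·L⁻¹; C_B/C_C = 0.348.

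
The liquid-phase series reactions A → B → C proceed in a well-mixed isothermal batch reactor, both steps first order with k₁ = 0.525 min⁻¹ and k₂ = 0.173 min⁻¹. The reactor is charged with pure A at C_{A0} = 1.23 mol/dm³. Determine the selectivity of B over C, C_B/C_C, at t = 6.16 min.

0.900

Solving the coupled first-order balances gives C_B(t) = [k₁/(k₂−k₁)]·C_{A0}·(e^(−k₁t) − e^(−k₂t)).
e^(−k₁t) = e^(−0.525×6.16) = e^(−3.234) = 0.03940; e^(−k₂t) = e^(−1.066) = 0.3445.
C_B = 0.525×1.23/(0.173−0.525) × (0.03940−0.3445) = (-1.835)×(-0.3051) = 0.5597 mol/dm³.
C_A = C_{A0}e^(−k₁t) = 0.04846 mol/dm³, so C_C = C_{A0}−C_A−C_B = 0.6218 mol/dm³; C_B/C_C = 0.900.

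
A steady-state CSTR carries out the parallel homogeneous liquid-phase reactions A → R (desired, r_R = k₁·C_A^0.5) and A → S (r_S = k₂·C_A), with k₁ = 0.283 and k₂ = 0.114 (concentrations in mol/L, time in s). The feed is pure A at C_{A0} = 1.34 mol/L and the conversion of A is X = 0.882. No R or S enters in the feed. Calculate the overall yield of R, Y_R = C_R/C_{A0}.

0.760

Exit C_A = C_{A0}(1−X) = 1.34×0.118 = 0.1581 mol/L.
In a CSTR the entire volume is at exit conditions, so r_R = 0.283×0.1581^0.5 = 0.1125 and r_S = 0.114×0.1581 = 0.01803.
Fraction of consumed A going to R: r_R/(r_R+r_S) = 0.8619.
C_R = 0.8619·C_{A0}·X = 0.8619×1.34×0.882 = 1.02 mol/L; Y_R = C_R/C_{A0} = 0.760.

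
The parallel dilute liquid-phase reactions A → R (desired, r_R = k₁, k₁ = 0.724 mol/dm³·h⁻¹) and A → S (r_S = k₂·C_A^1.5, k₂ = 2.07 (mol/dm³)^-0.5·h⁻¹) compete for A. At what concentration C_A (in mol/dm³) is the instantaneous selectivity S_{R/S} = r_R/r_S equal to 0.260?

1.22 mol/dm³

S_{R/S} = (k₁/k₂)·C_A^-1.5 ⇒ C_A = (S·k₂/k₁)^(1/(-1.5)).
= (0.260×2.07/0.724)^(-0.6667) = (0.7434)^(-0.6667) = 1.22 mol/dm³.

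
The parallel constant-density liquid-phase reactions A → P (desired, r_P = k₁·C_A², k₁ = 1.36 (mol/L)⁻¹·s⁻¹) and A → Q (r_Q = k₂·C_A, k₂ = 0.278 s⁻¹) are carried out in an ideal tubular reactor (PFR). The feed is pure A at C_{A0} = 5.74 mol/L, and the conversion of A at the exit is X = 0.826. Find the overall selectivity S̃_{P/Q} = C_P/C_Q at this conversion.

C_A = C_{A0}(1−X) = 0.9988 mol/L.
Along a PFR/batch, dC_Q/dC_A = −r_Q/(r_P+r_Q) = −k₂/(k₂+k₁·C_A).
Integrating from C_{A0} to C_A: C_Q = (0.278/1.36)·ln[(0.278+1.36·5.74)/(0.278+1.36·0.999)] = 0.2044·ln(8.084/1.636) = 0.3265 mol/L.
Then C_P = (C_{A0}−C_A) − C_Q = 4.741 − 0.3265 = 4.415 mol/L.
S̃_{P/Q} = C_P/C_Q = 4.415/0.3265 = 13.5.

13.5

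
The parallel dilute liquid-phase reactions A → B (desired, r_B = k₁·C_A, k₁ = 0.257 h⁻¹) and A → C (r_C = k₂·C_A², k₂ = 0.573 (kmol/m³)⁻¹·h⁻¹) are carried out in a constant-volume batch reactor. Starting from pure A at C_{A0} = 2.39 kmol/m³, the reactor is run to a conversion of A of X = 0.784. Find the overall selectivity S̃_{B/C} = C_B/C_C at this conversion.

C_A = C_{A0}(1−X) = 0.5162 kmol/m³.
Along a PFR/batch, dC_B/dC_A = −r_B/(r_B+r_C) = −k₁/(k₁+k₂·C_A).
Integrating from C_{A0} to C_A: C_B = (0.257/0.573)·ln[(0.257+0.573·2.39)/(0.257+0.573·0.516)] = 0.4485·ln(1.626/0.5528) = 0.4840 kmol/m³.
C_C = (C_{A0}−C_A)−C_B = 1.390 kmol/m³; S̃_{B/C} = 0.4840/1.390 = 0.348.

0.348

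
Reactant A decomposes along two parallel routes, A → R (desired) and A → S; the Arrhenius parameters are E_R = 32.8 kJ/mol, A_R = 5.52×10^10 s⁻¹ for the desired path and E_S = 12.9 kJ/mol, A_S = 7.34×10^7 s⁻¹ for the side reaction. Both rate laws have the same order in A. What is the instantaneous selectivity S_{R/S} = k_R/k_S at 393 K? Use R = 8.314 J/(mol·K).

1.70

k_R/k_S = (A_R/A_S)·exp[−(E_R−E_S)/(RT)] = (A_R/A_S)·exp[(E_S−E_R)/(RT)].
(E_S−E_R)/(RT) = (12.9−32.8)×10³/(8.314×393) = -19900/3267 = -6.090.
k_R/k_S = (5.52×10^10/7.34×10^7)·exp(-6.090) = 752.0 × 0.002264 = 1.70.
Since E_R > E_S, raising the temperature improves selectivity toward R.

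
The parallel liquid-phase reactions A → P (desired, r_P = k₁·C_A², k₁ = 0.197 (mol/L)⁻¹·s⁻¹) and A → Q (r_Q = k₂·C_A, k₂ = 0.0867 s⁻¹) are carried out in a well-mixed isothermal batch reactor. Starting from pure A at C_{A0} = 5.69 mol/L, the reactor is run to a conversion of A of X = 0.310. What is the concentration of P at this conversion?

1.61 mol/L

C_A = C_{A0}(1−X) = 3.926 mol/L.
Along a PFR/batch, dC_Q/dC_A = −r_Q/(r_P+r_Q) = −k₂/(k₂+k₁·C_A).
Integrating from C_{A0} to C_A: C_Q = (0.0867/0.197)·ln[(0.0867+0.197·5.69)/(0.0867+0.197·3.93)] = 0.4401·ln(1.208/0.8601) = 0.1493 mol/L.
Then C_P = (C_{A0}−C_A) − C_Q = 1.764 − 0.1493 = 1.615 mol/L.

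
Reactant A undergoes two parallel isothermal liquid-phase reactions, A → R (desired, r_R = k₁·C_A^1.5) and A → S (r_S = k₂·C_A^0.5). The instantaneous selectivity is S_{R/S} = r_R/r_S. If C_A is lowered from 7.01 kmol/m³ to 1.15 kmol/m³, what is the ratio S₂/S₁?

S_{R/S} = (k₁/k₂)·C_A, so S₂/S₁ = (C_{A,2}/C_{A,1}).
= 1.15/7.01 = 0.164.

0.164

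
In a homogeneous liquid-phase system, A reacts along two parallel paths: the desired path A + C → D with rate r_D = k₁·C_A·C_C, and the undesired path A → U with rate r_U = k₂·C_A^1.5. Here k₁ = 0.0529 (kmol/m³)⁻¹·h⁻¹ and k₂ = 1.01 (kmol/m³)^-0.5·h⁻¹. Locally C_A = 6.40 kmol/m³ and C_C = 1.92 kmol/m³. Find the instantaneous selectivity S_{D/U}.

S_{D/U} = r_D/r_U = (k₁·C_A·C_C)/(k₂·C_A^1.5) = (k₁/k₂)·C_A^-0.5·C_C.
= (0.0529×6.400×1.920) / (1.01×6.400^1.5) = 0.6500/16.35 = 0.0398.
The undesired path is higher order in A, so low C_A (CSTR or dilute feed) favours D.

0.0398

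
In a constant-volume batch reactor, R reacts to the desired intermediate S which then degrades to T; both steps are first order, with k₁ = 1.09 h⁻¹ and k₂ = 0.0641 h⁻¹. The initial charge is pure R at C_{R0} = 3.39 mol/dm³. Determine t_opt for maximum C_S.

2.76 h

The intermediate peaks when r₁ = r₂, i.e. k₁e^(−k₁t) = k₂e^(−k₂t), giving t_opt = ln(k₂/k₁)/(k₂−k₁).
= ln(0.0641/1.09)/(0.0641−1.09) = ln(0.05881)/-1.026 = -2.833/-1.026 = 2.76 h.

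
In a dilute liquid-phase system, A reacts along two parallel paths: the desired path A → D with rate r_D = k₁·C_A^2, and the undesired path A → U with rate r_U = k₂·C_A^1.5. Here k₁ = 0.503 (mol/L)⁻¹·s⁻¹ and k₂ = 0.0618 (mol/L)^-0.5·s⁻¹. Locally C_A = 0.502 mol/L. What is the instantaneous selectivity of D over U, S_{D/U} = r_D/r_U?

S_{D/U} = r_D/r_U = (k₁·C_A^2)/(k₂·C_A^1.5) = (k₁/k₂)·C_A^0.5.
= (0.503×0.5020^2) / (0.0618×0.5020^1.5) = 0.1268/0.02198 = 5.77.
Since the desired path is higher order in A, keeping C_A high (PFR or concentrated feed) favours D.

5.77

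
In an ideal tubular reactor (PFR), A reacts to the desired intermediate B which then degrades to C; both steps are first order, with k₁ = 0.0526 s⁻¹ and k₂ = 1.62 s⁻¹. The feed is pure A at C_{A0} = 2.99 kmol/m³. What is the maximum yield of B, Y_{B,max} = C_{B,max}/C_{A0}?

At the optimum, C_{B,max}/C_{A0} = (k₁/k₂)^[k₂/(k₂−k₁)].
= (0.0526/1.62)^(1.62/(1.62−0.0526)) = (0.03247)^(1.034) = 0.02894.

0.0289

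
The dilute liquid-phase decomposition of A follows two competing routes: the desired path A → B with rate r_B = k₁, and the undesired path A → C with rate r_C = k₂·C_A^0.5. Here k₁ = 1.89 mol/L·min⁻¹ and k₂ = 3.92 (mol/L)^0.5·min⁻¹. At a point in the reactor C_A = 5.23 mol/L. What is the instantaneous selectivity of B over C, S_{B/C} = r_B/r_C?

0.211

S_{B/C} = r_B/r_C = (k₁)/(k₂·C_A^0.5) = (k₁/k₂)·C_A^-0.5.
= (1.89) / (3.92×5.230^0.5) = 1.890/8.965 = 0.211.
The undesired path is higher order in A, so low C_A (CSTR or dilute feed) favours B.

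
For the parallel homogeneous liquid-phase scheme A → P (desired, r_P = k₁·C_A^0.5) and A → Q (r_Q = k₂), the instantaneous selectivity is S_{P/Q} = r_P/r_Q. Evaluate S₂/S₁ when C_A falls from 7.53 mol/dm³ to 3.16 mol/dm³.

0.648

S_{P/Q} = (k₁/k₂)·C_A^0.5, so S₂/S₁ = (C_{A,2}/C_{A,1})^0.5.
= (3.16/7.53)^0.5 = (0.4197)^0.5 = 0.648.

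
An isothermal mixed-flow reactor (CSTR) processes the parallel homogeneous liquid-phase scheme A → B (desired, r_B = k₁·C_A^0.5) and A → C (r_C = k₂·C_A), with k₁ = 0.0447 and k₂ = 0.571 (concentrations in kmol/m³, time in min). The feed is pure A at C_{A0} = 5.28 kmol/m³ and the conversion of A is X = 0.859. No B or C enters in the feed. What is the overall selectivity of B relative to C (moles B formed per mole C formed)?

Exit C_A = C_{A0}(1−X) = 5.28×0.141 = 0.7445 kmol/m³.
Rates in a CSTR are evaluated at the outlet concentration: r_B = 0.0447×0.7445^0.5 = 0.03857, r_C = 0.571×0.7445 = 0.4251.
Overall selectivity = C_B/C_C = r_Bτ/(r_Cτ) = r_B/r_C = 0.0907.

0.0907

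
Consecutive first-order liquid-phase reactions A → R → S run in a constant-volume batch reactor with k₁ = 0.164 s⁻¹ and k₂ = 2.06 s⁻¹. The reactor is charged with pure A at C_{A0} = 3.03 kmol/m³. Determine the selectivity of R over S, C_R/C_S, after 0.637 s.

1.23

Solving the coupled first-order balances gives C_R(t) = [k₁/(k₂−k₁)]·C_{A0}·(e^(−k₁t) − e^(−k₂t)).
e^(−k₁t) = e^(−0.164×0.637) = e^(−0.1045) = 0.9008; e^(−k₂t) = e^(−1.312) = 0.2692.
C_R = 0.164×3.03/(2.06−0.164) × (0.9008−0.2692) = 0.2621×0.6316 = 0.1655 kmol/m³.
C_A = C_{A0}e^(−k₁t) = 2.729 kmol/m³, so C_S = C_{A0}−C_A−C_R = 0.1350 kmol/m³; C_R/C_S = 1.23.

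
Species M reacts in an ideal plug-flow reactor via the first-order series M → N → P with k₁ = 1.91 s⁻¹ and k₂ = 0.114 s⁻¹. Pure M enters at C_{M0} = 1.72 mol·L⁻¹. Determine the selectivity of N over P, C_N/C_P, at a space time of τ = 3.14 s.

2.89

Solving the coupled first-order balances gives C_N(τ) = [k₁/(k₂−k₁)]·C_{M0}·(e^(−k₁τ) − e^(−k₂τ)).
e^(−k₁τ) = e^(−1.91×3.14) = e^(−5.997) = 0.002485; e^(−k₂τ) = e^(−0.3580) = 0.6991.
C_N = 1.91×1.72/(0.114−1.91) × (0.002485−0.6991) = (-1.829)×(-0.6966) = 1.274 mol·L⁻¹.
C_M = C_{M0}e^(−k₁τ) = 0.004275 mol·L⁻¹, so C_P = C_{M0}−C_M−C_N = 0.4415 mol·L⁻¹; C_N/C_P = 2.89.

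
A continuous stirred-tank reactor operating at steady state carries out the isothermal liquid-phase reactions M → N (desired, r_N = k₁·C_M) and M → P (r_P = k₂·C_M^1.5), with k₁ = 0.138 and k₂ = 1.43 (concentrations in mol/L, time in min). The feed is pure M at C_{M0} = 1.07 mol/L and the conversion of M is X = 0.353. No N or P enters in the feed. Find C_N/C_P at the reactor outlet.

Exit C_M = C_{M0}(1−X) = 1.07×0.647 = 0.6923 mol/L.
A CSTR operates uniformly at the exit composition, giving r_N = 0.09554 and r_P = 0.8237 (each k·C_M^n at C_M = 0.6923).
Overall selectivity = C_N/C_P = r_Nτ/(r_Pτ) = r_N/r_P = 0.116.

0.116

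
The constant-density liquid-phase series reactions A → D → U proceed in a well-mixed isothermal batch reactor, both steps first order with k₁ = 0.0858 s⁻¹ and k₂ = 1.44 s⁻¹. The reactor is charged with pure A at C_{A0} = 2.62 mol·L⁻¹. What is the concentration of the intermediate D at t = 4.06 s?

0.117 mol·L⁻¹

The intermediate concentration in a first-order A→B→C sequence is C_D = k₁C_{A0}(e^(−k₁t) − e^(−k₂t))/(k₂−k₁).
e^(−k₁t) = e^(−0.0858×4.06) = e^(−0.3483) = 0.7059; e^(−k₂t) = e^(−5.846) = 0.002890.
C_D = 0.0858×2.62/(1.44−0.0858) × (0.7059−0.002890) = 0.1660×0.7030 = 0.1167 mol·L⁻¹.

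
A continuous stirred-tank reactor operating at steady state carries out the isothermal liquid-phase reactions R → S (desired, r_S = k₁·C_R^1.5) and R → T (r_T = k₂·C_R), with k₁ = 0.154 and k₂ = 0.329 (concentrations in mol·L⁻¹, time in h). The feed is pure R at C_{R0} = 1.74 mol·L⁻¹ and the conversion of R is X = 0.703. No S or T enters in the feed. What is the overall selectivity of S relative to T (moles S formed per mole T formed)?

Exit C_R = C_{R0}(1−X) = 1.74×0.297 = 0.5168 mol·L⁻¹.
In a CSTR the entire volume is at exit conditions, so r_S = 0.154×0.5168^1.5 = 0.05721 and r_T = 0.329×0.5168 = 0.1700.
Overall selectivity = C_S/C_T = r_Sτ/(r_Tτ) = r_S/r_T = 0.336.

0.336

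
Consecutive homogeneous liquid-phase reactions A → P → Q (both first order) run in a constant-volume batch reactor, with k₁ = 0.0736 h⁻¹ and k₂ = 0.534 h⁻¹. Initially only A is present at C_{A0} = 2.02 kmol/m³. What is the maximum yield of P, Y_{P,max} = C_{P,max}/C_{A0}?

For a first-order series the maximum intermediate yield is C_{P,max}/C_{A0} = (k₁/k₂)^[k₂/(k₂−k₁)].
= (0.0736/0.534)^(0.534/(0.534−0.0736)) = (0.1378)^(1.160) = 0.1004.

0.100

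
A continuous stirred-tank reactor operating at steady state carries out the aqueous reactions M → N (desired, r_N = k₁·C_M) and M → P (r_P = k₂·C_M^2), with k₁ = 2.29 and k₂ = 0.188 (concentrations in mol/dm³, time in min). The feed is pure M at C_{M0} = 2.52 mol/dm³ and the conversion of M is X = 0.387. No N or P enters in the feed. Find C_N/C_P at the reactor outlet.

7.89

Exit C_M = C_{M0}(1−X) = 2.52×0.613 = 1.545 mol/dm³.
A CSTR operates uniformly at the exit composition, giving r_N = 3.538 and r_P = 0.4486 (each k·C_M^n at C_M = 1.545).
Overall selectivity = C_N/C_P = r_Nτ/(r_Pτ) = r_N/r_P = 7.89.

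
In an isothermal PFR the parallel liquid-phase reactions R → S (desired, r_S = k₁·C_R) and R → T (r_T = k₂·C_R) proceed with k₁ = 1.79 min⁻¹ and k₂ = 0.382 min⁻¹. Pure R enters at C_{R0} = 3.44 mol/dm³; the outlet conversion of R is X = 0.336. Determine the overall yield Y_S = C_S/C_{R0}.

0.277

C_R = C_{R0}(1−X) = 2.284 mol/dm³.
Both paths are first order in R, so the instantaneous fraction to S is constant: dC_S/d(−C_R) = k₁/(k₁+k₂) = 0.8241.
C_S = 0.8241·(C_{R0}−C_R) = 0.8241×1.156 = 0.953 mol/dm³.
Y_S = C_S/C_{R0} = 0.9526/3.44 = 0.277.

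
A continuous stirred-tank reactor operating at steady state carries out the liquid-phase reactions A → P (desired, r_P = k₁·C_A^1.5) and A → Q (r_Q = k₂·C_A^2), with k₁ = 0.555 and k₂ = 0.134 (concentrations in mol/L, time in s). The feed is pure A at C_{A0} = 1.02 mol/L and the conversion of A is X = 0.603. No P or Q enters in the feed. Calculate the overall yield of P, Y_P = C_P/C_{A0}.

Exit C_A = C_{A0}(1−X) = 1.02×0.397 = 0.4049 mol/L.
In a CSTR the entire volume is at exit conditions, so r_P = 0.555×0.4049^1.5 = 0.1430 and r_Q = 0.134×0.4049^2 = 0.02197.
Fraction of consumed A going to P: r_P/(r_P+r_Q) = 0.8668.
C_P = 0.8668·C_{A0}·X = 0.8668×1.02×0.603 = 0.533 mol/L; Y_P = C_P/C_{A0} = 0.523.

0.523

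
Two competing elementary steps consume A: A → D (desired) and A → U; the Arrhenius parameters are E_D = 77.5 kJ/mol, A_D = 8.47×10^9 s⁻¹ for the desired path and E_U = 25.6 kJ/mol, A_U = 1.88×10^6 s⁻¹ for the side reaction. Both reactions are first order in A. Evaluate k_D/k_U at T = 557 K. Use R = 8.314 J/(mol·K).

With equal orders, S_{D/U} = k_D/k_U = (A_D/A_U)·exp[(E_U−E_D)/(RT)].
(E_U−E_D)/(RT) = (25.6−77.5)×10³/(8.314×557) = -51900/4631 = -11.21.
k_D/k_U = (8.47×10^9/1.88×10^6)·exp(-11.21) = 4505 × 1.357×10^-5 = 0.0612.
Since E_D > E_U, raising the temperature improves selectivity toward D.

0.0612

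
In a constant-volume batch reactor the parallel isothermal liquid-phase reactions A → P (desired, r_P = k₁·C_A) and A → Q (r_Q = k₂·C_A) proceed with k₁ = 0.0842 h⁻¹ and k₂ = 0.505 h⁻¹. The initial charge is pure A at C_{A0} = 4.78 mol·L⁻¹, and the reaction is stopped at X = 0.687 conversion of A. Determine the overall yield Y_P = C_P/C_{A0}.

C_A = C_{A0}(1−X) = 1.496 mol·L⁻¹.
Both paths are first order in A, so the instantaneous fraction to P is constant: dC_P/d(−C_A) = k₁/(k₁+k₂) = 0.1429.
C_P = 0.1429·(C_{A0}−C_A) = 0.1429×3.284 = 0.469 mol·L⁻¹.
Y_P = C_P/C_{A0} = 0.4693/4.78 = 0.0982.

0.0982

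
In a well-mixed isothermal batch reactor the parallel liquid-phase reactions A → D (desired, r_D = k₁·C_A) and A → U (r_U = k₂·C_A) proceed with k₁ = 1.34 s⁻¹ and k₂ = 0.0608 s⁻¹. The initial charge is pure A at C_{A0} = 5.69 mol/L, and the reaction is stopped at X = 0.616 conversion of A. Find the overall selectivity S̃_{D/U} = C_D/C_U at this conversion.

22.0

C_A = C_{A0}(1−X) = 2.185 mol/L.
Both paths are first order in A, so the instantaneous fraction to D is constant: dC_D/d(−C_A) = k₁/(k₁+k₂) = 0.9566.
C_D = 0.9566·(C_{A0}−C_A) = 0.9566×3.505 = 3.35 mol/L.
C_U = (C_{A0}−C_A)−C_D = 0.1521 mol/L; S̃_{D/U} = 3.353/0.1521 = 22.0.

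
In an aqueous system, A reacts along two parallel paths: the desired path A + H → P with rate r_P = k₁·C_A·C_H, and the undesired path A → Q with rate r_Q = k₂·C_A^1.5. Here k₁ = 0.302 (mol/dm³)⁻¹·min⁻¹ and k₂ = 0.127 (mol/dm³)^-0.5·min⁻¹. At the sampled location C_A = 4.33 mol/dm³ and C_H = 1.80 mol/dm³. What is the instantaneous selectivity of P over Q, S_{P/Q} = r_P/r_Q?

S_{P/Q} = r_P/r_Q = (k₁·C_A·C_H)/(k₂·C_A^1.5) = (k₁/k₂)·C_A^-0.5·C_H.
= (0.302×4.330×1.800) / (0.127×4.330^1.5) = 2.354/1.144 = 2.06.

2.06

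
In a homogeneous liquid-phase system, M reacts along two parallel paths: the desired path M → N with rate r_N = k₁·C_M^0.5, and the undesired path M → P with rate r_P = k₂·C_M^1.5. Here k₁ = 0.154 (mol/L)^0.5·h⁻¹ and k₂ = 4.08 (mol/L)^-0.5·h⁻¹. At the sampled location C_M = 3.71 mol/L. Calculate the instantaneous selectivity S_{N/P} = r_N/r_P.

S_{N/P} = r_N/r_P = (k₁·C_M^0.5)/(k₂·C_M^1.5) = (k₁/k₂)·C_M⁻¹.
= (0.154×3.710^0.5) / (4.08×3.710^1.5) = 0.2966/29.16 = 0.0102.

0.0102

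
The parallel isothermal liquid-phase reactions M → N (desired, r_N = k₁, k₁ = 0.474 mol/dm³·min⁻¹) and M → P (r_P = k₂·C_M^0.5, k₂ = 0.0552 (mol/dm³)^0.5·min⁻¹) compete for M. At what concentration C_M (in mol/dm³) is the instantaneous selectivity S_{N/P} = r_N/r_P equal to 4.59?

S_{N/P} = (k₁/k₂)·C_M^-0.5 ⇒ C_M = (S·k₂/k₁)^(-2).
= (4.59×0.0552/0.474)^(-2) = (0.5345)^(-2) = 3.50 mol/dm³.

3.50 mol/dm³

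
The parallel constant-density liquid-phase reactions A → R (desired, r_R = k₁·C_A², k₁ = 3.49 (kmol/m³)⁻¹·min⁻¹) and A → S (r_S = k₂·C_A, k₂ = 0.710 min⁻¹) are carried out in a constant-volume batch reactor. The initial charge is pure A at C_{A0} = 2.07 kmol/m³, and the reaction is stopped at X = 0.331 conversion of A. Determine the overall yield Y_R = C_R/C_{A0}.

0.296

C_A = C_{A0}(1−X) = 1.385 kmol/m³.
Along a PFR/batch, dC_S/dC_A = −r_S/(r_R+r_S) = −k₂/(k₂+k₁·C_A).
Integrating from C_{A0} to C_A: C_S = (0.710/3.49)·ln[(0.710+3.49·2.07)/(0.710+3.49·1.38)] = 0.2034·ln(7.934/5.543) = 0.07296 kmol/m³.
Then C_R = (C_{A0}−C_A) − C_S = 0.6852 − 0.07296 = 0.6122 kmol/m³.
Y_R = C_R/C_{A0} = 0.6122/2.07 = 0.296.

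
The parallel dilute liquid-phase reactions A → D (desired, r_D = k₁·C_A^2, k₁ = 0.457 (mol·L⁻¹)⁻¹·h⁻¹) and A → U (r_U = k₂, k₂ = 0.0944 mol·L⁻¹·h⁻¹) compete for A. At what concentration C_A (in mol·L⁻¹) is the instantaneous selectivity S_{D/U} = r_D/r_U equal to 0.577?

0.345 mol·L⁻¹

S_{D/U} = (k₁/k₂)·C_A^2 ⇒ C_A = (S·k₂/k₁)^(0.5).
= (0.577×0.0944/0.457)^(0.5) = (0.1192)^(0.5) = 0.345 mol·L⁻¹.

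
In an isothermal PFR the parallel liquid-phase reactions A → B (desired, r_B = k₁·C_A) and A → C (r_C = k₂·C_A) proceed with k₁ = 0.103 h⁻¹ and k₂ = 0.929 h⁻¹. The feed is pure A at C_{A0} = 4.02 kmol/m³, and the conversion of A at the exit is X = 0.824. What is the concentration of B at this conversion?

0.331 kmol/m³

C_A = C_{A0}(1−X) = 0.7075 kmol/m³.
Both paths are first order in A, so the instantaneous fraction to B is constant: dC_B/d(−C_A) = k₁/(k₁+k₂) = 0.09981.
C_B = 0.09981·(C_{A0}−C_A) = 0.09981×3.312 = 0.331 kmol/m³.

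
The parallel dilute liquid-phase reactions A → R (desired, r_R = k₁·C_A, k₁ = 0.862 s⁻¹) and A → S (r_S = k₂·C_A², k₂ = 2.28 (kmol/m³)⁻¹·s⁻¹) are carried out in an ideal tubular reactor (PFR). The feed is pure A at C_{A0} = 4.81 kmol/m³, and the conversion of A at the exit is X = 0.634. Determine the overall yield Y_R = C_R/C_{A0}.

0.0697

C_A = C_{A0}(1−X) = 1.760 kmol/m³.
Along a PFR/batch, dC_R/dC_A = −r_R/(r_R+r_S) = −k₁/(k₁+k₂·C_A).
Integrating from C_{A0} to C_A: C_R = (0.862/2.28)·ln[(0.862+2.28·4.81)/(0.862+2.28·1.76)] = 0.3781·ln(11.83/4.876) = 0.3351 kmol/m³.
Y_R = C_R/C_{A0} = 0.3351/4.81 = 0.0697.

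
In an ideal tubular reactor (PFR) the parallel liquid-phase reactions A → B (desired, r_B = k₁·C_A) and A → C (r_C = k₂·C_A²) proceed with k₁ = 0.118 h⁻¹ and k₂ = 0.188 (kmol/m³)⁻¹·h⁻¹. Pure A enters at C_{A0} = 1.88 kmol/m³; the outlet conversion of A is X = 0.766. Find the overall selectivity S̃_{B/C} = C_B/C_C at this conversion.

0.593

C_A = C_{A0}(1−X) = 0.4399 kmol/m³.
Along a PFR/batch, dC_B/dC_A = −r_B/(r_B+r_C) = −k₁/(k₁+k₂·C_A).
Integrating from C_{A0} to C_A: C_B = (0.118/0.188)·ln[(0.118+0.188·1.88)/(0.118+0.188·0.440)] = 0.6277·ln(0.4714/0.2007) = 0.5360 kmol/m³.
C_C = (C_{A0}−C_A)−C_B = 0.9041 kmol/m³; S̃_{B/C} = 0.5360/0.9041 = 0.593.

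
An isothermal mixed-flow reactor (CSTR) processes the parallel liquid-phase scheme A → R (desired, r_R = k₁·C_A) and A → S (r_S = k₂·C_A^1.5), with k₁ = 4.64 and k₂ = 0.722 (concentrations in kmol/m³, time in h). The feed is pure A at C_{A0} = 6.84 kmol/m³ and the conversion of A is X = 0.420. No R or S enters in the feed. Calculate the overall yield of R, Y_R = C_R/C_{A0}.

Exit C_A = C_{A0}(1−X) = 6.84×0.580 = 3.967 kmol/m³.
In a CSTR the entire volume is at exit conditions, so r_R = 4.64×3.967 = 18.41 and r_S = 0.722×3.967^1.5 = 5.705.
Fraction of consumed A going to R: r_R/(r_R+r_S) = 0.7634.
C_R = 0.7634·C_{A0}·X = 0.7634×6.84×0.420 = 2.19 kmol/m³; Y_R = C_R/C_{A0} = 0.321.

0.321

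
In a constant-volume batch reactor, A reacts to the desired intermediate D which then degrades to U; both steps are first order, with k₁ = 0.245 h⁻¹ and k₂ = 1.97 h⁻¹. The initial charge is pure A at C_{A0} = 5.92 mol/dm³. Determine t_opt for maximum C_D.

Setting dC_D/dt = 0 gives t_opt = ln(k₂/k₁)/(k₂−k₁).
= ln(1.97/0.245)/(1.97−0.245) = ln(8.041)/1.725 = 2.085/1.725 = 1.21 h.

1.21 h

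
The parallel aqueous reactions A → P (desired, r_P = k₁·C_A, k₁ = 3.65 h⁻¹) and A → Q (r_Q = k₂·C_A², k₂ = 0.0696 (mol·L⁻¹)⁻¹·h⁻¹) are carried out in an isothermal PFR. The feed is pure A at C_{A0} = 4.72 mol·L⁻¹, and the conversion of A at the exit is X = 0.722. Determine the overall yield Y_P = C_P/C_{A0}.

C_A = C_{A0}(1−X) = 1.312 mol·L⁻¹.
Along a PFR/batch, dC_P/dC_A = −r_P/(r_P+r_Q) = −k₁/(k₁+k₂·C_A).
Integrating from C_{A0} to C_A: C_P = (3.65/0.0696)·ln[(3.65+0.0696·4.72)/(3.65+0.0696·1.31)] = 52.44·ln(3.979/3.741) = 3.224 mol·L⁻¹.
Y_P = C_P/C_{A0} = 3.224/4.72 = 0.683.

0.683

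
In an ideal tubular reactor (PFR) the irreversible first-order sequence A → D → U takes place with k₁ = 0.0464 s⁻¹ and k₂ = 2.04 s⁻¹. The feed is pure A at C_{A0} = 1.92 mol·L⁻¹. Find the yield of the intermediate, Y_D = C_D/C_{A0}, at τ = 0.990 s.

0.0191

For first-order series with pure A initially, C_D(τ) = k₁C_{A0}/(k₂−k₁)·(e^(−k₁τ) − e^(−k₂τ)).
e^(−k₁τ) = e^(−0.0464×0.990) = e^(−0.04594) = 0.9551; e^(−k₂τ) = e^(−2.020) = 0.1327.
C_D = 0.0464×1.92/(2.04−0.0464) × (0.9551−0.1327) = 0.04469×0.8224 = 0.03675 mol·L⁻¹.
Y_D = C_D/C_{A0} = 0.03675/1.92 = 0.0191.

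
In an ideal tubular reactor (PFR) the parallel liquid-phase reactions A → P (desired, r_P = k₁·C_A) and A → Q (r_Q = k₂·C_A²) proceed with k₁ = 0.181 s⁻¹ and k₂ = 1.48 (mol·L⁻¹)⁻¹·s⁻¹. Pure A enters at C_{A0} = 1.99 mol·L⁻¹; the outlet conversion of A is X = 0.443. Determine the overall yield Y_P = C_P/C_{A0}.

C_A = C_{A0}(1−X) = 1.108 mol·L⁻¹.
Along a PFR/batch, dC_P/dC_A = −r_P/(r_P+r_Q) = −k₁/(k₁+k₂·C_A).
Integrating from C_{A0} to C_A: C_P = (0.181/1.48)·ln[(0.181+1.48·1.99)/(0.181+1.48·1.11)] = 0.1223·ln(3.126/1.821) = 0.06606 mol·L⁻¹.
Y_P = C_P/C_{A0} = 0.06606/1.99 = 0.0332.

0.0332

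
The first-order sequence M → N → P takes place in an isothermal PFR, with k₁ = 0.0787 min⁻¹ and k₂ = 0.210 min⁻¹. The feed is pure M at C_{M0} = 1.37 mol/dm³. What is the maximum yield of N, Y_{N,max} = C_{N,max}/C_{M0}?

0.208

At the optimum, C_{N,max}/C_{M0} = (k₁/k₂)^[k₂/(k₂−k₁)].
= (0.0787/0.210)^(0.210/(0.210−0.0787)) = (0.3748)^(1.599) = 0.2081.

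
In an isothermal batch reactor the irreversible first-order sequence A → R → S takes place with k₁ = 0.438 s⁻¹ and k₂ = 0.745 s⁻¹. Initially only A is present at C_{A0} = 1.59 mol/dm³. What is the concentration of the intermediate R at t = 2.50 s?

0.407 mol/dm³

For first-order series with pure A initially, C_R(t) = k₁C_{A0}/(k₂−k₁)·(e^(−k₁t) − e^(−k₂t)).
e^(−k₁t) = e^(−0.438×2.50) = e^(−1.095) = 0.3345; e^(−k₂t) = e^(−1.863) = 0.1553.
C_R = 0.438×1.59/(0.745−0.438) × (0.3345−0.1553) = 2.268×0.1793 = 0.4066 mol/dm³.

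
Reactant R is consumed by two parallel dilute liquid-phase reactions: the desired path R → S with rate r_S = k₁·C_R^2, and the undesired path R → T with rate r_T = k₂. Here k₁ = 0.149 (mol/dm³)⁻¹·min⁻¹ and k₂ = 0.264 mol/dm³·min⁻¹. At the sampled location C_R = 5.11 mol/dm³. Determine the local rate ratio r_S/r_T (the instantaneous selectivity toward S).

14.7

S_{S/T} = r_S/r_T = (k₁·C_R^2)/(k₂) = (k₁/k₂)·C_R^2.
= (0.149×5.110^2) / (0.264) = 3.891/0.2640 = 14.7.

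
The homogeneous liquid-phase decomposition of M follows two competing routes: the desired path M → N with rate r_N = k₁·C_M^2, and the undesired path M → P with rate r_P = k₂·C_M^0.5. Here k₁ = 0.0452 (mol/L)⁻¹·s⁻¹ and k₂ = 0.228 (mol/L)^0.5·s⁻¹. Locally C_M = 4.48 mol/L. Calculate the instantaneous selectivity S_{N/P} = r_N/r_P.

S_{N/P} = r_N/r_P = (k₁·C_M^2)/(k₂·C_M^0.5) = (k₁/k₂)·C_M^1.5.
= (0.0452×4.480^2) / (0.228×4.480^0.5) = 0.9072/0.4826 = 1.88.
Since the desired path is higher order in M, keeping C_M high (PFR or concentrated feed) favours N.

1.88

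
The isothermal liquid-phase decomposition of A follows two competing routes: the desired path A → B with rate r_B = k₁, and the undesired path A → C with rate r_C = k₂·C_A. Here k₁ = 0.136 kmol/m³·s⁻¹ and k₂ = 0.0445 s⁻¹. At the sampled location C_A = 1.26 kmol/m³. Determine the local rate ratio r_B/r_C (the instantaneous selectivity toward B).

2.43

S_{B/C} = r_B/r_C = (k₁)/(k₂·C_A) = (k₁/k₂)·C_A⁻¹.
= (0.136) / (0.0445×1.260) = 0.1360/0.05607 = 2.43.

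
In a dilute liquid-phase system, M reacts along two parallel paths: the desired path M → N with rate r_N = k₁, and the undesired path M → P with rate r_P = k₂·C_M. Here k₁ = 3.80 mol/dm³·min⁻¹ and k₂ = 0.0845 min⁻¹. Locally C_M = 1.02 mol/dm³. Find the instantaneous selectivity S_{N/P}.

S_{N/P} = r_N/r_P = (k₁)/(k₂·C_M) = (k₁/k₂)·C_M⁻¹.
= (3.80) / (0.0845×1.020) = 3.800/0.08619 = 44.1.
The undesired path is higher order in M, so low C_M (CSTR or dilute feed) favours N.

44.1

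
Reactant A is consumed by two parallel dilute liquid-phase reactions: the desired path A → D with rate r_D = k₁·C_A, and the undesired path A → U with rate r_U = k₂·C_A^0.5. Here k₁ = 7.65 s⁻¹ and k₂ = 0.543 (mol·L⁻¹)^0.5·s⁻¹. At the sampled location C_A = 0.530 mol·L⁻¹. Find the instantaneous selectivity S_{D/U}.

10.3

S_{D/U} = r_D/r_U = (k₁·C_A)/(k₂·C_A^0.5) = (k₁/k₂)·C_A^0.5.
= (7.65×0.5300) / (0.543×0.5300^0.5) = 4.054/0.3953 = 10.3.
Since the desired path is higher order in A, keeping C_A high (PFR or concentrated feed) favours D.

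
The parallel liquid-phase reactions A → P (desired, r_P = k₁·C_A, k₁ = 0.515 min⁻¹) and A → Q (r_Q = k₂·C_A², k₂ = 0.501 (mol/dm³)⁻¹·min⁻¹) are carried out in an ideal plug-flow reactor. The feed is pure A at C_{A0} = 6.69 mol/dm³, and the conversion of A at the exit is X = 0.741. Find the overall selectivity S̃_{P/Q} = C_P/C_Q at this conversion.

C_A = C_{A0}(1−X) = 1.733 mol/dm³.
Along a PFR/batch, dC_P/dC_A = −r_P/(r_P+r_Q) = −k₁/(k₁+k₂·C_A).
Integrating from C_{A0} to C_A: C_P = (0.515/0.501)·ln[(0.515+0.501·6.69)/(0.515+0.501·1.73)] = 1.028·ln(3.867/1.383) = 1.057 mol/dm³.
C_Q = (C_{A0}−C_A)−C_P = 3.900 mol/dm³; S̃_{P/Q} = 1.057/3.900 = 0.271.

0.271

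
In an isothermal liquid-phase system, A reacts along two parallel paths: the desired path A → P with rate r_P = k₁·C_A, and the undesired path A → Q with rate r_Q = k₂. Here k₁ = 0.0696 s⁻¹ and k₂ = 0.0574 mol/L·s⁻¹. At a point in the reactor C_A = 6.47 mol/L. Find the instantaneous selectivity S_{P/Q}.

S_{P/Q} = r_P/r_Q = (k₁·C_A)/(k₂) = (k₁/k₂)·C_A.
= (0.0696×6.470) / (0.0574) = 0.4503/0.05740 = 7.85.
Since the desired path is higher order in A, keeping C_A high (PFR or concentrated feed) favours P.

7.85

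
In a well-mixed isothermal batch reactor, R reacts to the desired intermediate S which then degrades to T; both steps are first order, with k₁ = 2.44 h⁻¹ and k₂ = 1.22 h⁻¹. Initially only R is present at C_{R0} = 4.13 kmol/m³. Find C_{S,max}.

Evaluating C_S at t_opt = ln(k₂/k₁)/(k₂−k₁) gives C_{S,max}/C_{R0} = (k₁/k₂)^[k₂/(k₂−k₁)].
= (2.44/1.22)^(1.22/(1.22−2.44)) = (2.000)^(-1.000) = 0.5000.
C_{S,max} = 0.5000×4.13 = 2.06 kmol/m³.

2.06 kmol/m³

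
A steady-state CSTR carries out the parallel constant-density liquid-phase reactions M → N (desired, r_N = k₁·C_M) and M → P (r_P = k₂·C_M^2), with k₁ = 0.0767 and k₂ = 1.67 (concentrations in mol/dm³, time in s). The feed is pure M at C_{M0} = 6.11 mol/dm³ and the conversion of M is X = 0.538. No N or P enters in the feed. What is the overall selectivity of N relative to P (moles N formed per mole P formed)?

Exit C_M = C_{M0}(1−X) = 6.11×0.462 = 2.823 mol/dm³.
Rates in a CSTR are evaluated at the outlet concentration: r_N = 0.0767×2.823 = 0.2165, r_P = 1.67×2.823^2 = 13.31.
Overall selectivity = C_N/C_P = r_Nτ/(r_Pτ) = r_N/r_P = 0.0163.

0.0163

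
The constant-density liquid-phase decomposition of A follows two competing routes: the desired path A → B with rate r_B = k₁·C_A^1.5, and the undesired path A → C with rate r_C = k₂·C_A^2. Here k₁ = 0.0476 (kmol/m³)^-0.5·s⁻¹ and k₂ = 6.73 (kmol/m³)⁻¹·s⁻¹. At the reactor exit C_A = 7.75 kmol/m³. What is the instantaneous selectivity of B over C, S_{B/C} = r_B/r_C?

0.00254

S_{B/C} = r_B/r_C = (k₁·C_A^1.5)/(k₂·C_A^2) = (k₁/k₂)·C_A^-0.5.
= (0.0476×7.750^1.5) / (6.73×7.750^2) = 1.027/404.2 = 0.00254.
The undesired path is higher order in A, so low C_A (CSTR or dilute feed) favours B.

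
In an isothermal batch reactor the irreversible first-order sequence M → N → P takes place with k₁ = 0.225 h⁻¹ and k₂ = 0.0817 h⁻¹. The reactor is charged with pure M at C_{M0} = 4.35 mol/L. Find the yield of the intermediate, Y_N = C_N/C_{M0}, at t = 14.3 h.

0.425

The intermediate concentration in a first-order A→B→C sequence is C_N = k₁C_{M0}(e^(−k₁t) − e^(−k₂t))/(k₂−k₁).
e^(−k₁t) = e^(−0.225×14.3) = e^(−3.218) = 0.04006; e^(−k₂t) = e^(−1.168) = 0.3109.
C_N = 0.225×4.35/(0.0817−0.225) × (0.04006−0.3109) = (-6.830)×(-0.2708) = 1.850 mol/L.
Y_N = C_N/C_{M0} = 1.850/4.35 = 0.425.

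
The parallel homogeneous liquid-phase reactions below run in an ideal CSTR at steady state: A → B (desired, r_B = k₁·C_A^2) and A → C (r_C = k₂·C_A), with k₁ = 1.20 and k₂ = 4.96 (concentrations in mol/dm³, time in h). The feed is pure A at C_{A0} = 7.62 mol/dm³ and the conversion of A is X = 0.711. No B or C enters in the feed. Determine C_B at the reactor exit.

1.88 mol/dm³

Exit C_A = C_{A0}(1−X) = 7.62×0.289 = 2.202 mol/dm³.
A CSTR operates uniformly at the exit composition, giving r_B = 5.820 and r_C = 10.92 (each k·C_A^n at C_A = 2.202).
Fraction of consumed A going to B: r_B/(r_B+r_C) = 0.3476.
C_B = 0.3476·C_{A0}·X = 0.3476×7.62×0.711 = 1.88 mol/dm³.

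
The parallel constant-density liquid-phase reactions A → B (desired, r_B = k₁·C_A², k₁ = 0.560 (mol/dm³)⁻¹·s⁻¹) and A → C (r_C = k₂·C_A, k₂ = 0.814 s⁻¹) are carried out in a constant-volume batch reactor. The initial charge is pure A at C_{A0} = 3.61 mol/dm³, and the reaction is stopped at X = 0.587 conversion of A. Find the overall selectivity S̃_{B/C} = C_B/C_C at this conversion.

1.69

C_A = C_{A0}(1−X) = 1.491 mol/dm³.
Along a PFR/batch, dC_C/dC_A = −r_C/(r_B+r_C) = −k₂/(k₂+k₁·C_A).
Integrating from C_{A0} to C_A: C_C = (0.814/0.560)·ln[(0.814+0.560·3.61)/(0.814+0.560·1.49)] = 1.454·ln(2.836/1.649) = 0.7880 mol/dm³.
Then C_B = (C_{A0}−C_A) − C_C = 2.119 − 0.7880 = 1.331 mol/dm³.
S̃_{B/C} = C_B/C_C = 1.331/0.7880 = 1.69.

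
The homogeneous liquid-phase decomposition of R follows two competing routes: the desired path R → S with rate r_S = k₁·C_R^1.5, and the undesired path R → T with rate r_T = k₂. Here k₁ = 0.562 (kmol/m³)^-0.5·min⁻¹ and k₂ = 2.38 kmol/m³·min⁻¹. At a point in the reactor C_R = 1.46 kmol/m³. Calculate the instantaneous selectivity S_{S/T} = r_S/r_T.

S_{S/T} = r_S/r_T = (k₁·C_R^1.5)/(k₂) = (k₁/k₂)·C_R^1.5.
= (0.562×1.460^1.5) / (2.38) = 0.9914/2.380 = 0.417.
Since the desired path is higher order in R, keeping C_R high (PFR or concentrated feed) favours S.

0.417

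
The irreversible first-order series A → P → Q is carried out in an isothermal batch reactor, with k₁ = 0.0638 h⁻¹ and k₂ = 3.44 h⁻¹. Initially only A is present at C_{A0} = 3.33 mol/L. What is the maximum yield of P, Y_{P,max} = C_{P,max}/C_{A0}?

0.0172

At the optimum, C_{P,max}/C_{A0} = (k₁/k₂)^[k₂/(k₂−k₁)].
= (0.0638/3.44)^(3.44/(3.44−0.0638)) = (0.01855)^(1.019) = 0.01720.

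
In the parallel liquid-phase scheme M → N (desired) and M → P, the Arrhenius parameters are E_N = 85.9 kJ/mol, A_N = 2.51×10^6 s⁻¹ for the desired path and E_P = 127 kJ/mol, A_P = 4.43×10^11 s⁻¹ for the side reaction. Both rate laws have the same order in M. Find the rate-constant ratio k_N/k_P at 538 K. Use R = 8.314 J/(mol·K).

Since both paths have the same order in M, the concentration cancels and S_{N/P} = k_N/k_P = (A_N/A_P)·exp[(E_P−E_N)/(RT)].
(E_P−E_N)/(RT) = (127−85.9)×10³/(8.314×538) = 41100/4473 = 9.189.
k_N/k_P = (2.51×10^6/4.43×10^11)·exp(9.189) = 5.666×10^-6 × 9785 = 0.0554.

0.0554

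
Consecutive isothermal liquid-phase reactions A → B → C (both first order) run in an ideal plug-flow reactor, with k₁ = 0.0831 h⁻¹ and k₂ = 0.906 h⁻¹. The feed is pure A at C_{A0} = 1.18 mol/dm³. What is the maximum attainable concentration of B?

For a first-order series the maximum intermediate yield is C_{B,max}/C_{A0} = (k₁/k₂)^[k₂/(k₂−k₁)].
= (0.0831/0.906)^(0.906/(0.906−0.0831)) = (0.09172)^(1.101) = 0.07206.
C_{B,max} = 0.07206×1.18 = 0.0850 mol/dm³.

0.0850 mol/dm³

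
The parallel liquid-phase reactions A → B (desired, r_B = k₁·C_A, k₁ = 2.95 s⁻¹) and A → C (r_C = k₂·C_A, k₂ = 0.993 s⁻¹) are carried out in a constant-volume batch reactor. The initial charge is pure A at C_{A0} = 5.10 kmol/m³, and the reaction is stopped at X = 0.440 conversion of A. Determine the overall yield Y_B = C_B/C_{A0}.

C_A = C_{A0}(1−X) = 2.856 kmol/m³.
Both paths are first order in A, so the instantaneous fraction to B is constant: dC_B/d(−C_A) = k₁/(k₁+k₂) = 0.7482.
C_B = 0.7482·(C_{A0}−C_A) = 0.7482×2.244 = 1.68 kmol/m³.
Y_B = C_B/C_{A0} = 1.679/5.10 = 0.329.

0.329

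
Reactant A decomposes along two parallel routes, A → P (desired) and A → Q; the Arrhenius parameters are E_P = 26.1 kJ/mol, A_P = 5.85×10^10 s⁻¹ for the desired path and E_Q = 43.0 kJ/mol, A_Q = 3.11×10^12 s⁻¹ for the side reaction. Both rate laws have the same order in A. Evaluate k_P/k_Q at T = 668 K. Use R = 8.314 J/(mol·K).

With equal orders, S_{P/Q} = k_P/k_Q = (A_P/A_Q)·exp[(E_Q−E_P)/(RT)].
(E_Q−E_P)/(RT) = (43.0−26.1)×10³/(8.314×668) = 16900/5554 = 3.043.
k_P/k_Q = (5.85×10^10/3.11×10^12)·exp(3.043) = 0.01881 × 20.97 = 0.394.

0.394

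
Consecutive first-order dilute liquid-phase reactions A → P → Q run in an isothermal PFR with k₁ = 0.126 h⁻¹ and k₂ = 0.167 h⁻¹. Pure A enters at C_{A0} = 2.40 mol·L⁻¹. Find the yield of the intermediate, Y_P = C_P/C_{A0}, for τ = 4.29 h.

0.289

Solving the coupled first-order balances gives C_P(τ) = [k₁/(k₂−k₁)]·C_{A0}·(e^(−k₁τ) − e^(−k₂τ)).
e^(−k₁τ) = e^(−0.126×4.29) = e^(−0.5405) = 0.5824; e^(−k₂τ) = e^(−0.7164) = 0.4885.
C_P = 0.126×2.40/(0.167−0.126) × (0.5824−0.4885) = 7.376×0.09394 = 0.6929 mol·L⁻¹.
Y_P = C_P/C_{A0} = 0.6929/2.40 = 0.289.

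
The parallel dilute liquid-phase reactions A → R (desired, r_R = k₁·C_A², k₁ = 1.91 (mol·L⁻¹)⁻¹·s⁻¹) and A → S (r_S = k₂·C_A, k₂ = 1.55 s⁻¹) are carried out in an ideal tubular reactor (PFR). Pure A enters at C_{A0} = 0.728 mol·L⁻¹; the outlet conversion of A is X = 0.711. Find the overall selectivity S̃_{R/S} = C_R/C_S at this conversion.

C_A = C_{A0}(1−X) = 0.2104 mol·L⁻¹.
Along a PFR/batch, dC_S/dC_A = −r_S/(r_R+r_S) = −k₂/(k₂+k₁·C_A).
Integrating from C_{A0} to C_A: C_S = (1.55/1.91)·ln[(1.55+1.91·0.728)/(1.55+1.91·0.210)] = 0.8115·ln(2.940/1.952) = 0.3326 mol·L⁻¹.
Then C_R = (C_{A0}−C_A) − C_S = 0.5176 − 0.3326 = 0.1851 mol·L⁻¹.
S̃_{R/S} = C_R/C_S = 0.1851/0.3326 = 0.556.

0.556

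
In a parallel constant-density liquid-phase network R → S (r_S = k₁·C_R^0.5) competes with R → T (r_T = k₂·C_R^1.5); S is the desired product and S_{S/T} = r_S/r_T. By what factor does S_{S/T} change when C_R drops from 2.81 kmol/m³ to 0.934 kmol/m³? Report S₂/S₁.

3.01

S_{S/T} = (k₁/k₂)·C_R⁻¹, so S₂/S₁ = (C_{R,2}/C_{R,1})⁻¹.
= 2.81/0.934 = 3.01.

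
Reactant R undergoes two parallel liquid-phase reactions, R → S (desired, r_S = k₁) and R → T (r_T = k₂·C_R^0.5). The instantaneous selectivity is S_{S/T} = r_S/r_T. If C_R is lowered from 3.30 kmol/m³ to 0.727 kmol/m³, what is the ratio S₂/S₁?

2.13

S_{S/T} = (k₁/k₂)·C_R^-0.5, so S₂/S₁ = (C_{R,2}/C_{R,1})^-0.5.
= (0.727/3.30)^(-0.5) = (0.2203)^(-0.5) = 2.13.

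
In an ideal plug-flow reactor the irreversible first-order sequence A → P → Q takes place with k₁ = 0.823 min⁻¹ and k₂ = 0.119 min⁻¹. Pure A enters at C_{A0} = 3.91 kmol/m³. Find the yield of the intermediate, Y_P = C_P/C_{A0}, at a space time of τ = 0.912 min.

Solving the coupled first-order balances gives C_P(τ) = [k₁/(k₂−k₁)]·C_{A0}·(e^(−k₁τ) − e^(−k₂τ)).
e^(−k₁τ) = e^(−0.823×0.912) = e^(−0.7506) = 0.4721; e^(−k₂τ) = e^(−0.1085) = 0.8972.
C_P = 0.823×3.91/(0.119−0.823) × (0.4721−0.8972) = (-4.571)×(-0.4251) = 1.943 kmol/m³.
Y_P = C_P/C_{A0} = 1.943/3.91 = 0.497.

0.497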